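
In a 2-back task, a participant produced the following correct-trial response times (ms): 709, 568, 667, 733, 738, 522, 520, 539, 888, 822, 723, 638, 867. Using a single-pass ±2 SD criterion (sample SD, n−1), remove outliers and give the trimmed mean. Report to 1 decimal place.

n = 13, ΣRT = 8934, M = 687.231
Σ(x−M)² = 191502.31; s = √(191502.31/12) = 126.327
Cutoffs: 687.231 ± 2·126.327 → [434.6, 939.9]
No RTs fall outside the cutoffs; all 13 retained. Mean = 8934/13 = 687.231

687.2 ms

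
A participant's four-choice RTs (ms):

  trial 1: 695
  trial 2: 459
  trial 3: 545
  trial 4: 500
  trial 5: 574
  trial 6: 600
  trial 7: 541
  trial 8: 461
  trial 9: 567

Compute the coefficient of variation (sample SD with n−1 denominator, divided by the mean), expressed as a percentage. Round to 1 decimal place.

n = 9, Σ = 4942, M = 549.1111
Σ(x−M)² = 43190.889; s = √(43190.889/8) = 73.4769
CV = 73.4769 / 549.1111 = 0.13381 = 13.381%

13.4%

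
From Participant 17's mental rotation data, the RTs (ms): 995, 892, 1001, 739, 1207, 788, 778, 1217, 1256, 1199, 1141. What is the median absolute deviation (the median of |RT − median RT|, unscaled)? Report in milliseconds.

206 ms

Sorted: 739, 778, 788, 892, 995, 1001, 1141, 1199, 1207, 1217, 1256 → median = 1001
|x − 1001|: 6, 109, 0, 262, 206, 213, 223, 216, 255, 198, 140
Sorted deviations: 0, 6, 109, 140, 198, 206, 213, 216, 223, 255, 262 → MAD = 206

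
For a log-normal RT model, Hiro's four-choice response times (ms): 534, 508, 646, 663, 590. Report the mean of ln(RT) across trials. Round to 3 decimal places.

ln(RT): 6.2804, 6.2305, 6.4708, 6.4968, 6.3801
Σ ln(RT) = 31.8586
Mean = 31.8586/5 = 6.37171

6.372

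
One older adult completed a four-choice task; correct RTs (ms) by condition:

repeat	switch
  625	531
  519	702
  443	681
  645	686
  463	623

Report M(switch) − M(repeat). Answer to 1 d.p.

M(repeat) = 2695/5 = 539.000
M(switch) = 3223/5 = 644.600
Difference = 644.600 − 539.000 = 105.600 ms

105.6 ms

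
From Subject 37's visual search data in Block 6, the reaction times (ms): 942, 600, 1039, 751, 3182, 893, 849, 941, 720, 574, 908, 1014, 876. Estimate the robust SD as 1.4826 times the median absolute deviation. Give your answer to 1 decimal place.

179.4 ms

Sorted: 574, 600, 720, 751, 849, 876, 893, 908, 941, 942, 1014, 1039, 3182 → median = 893
|x − 893| sorted: 0, 15, 17, 44, 48, 49, 121, 142, 146, 173, 293, 319, 2289 → MAD = 121
Robust SD ≈ 1.4826 × 121 = 179.395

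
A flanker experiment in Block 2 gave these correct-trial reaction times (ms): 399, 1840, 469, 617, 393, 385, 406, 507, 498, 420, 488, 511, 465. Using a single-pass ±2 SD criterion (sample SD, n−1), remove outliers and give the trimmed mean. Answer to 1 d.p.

n = 13, ΣRT = 7398, M = 569.077
Σ(x−M)² = 1799872.92; s = √(1799872.92/12) = 387.285
Cutoffs: 569.077 ± 2·387.285 → [-205.5, 1343.6]
Outside: 1840 → excluded.
Retained (n=12): Σ = 5558, mean = 5558/12 = 463.167

463.2 ms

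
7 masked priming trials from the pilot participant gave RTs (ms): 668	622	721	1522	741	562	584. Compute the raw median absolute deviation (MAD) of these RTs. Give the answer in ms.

73 ms

Sorted: 562, 584, 622, 668, 721, 741, 1522 → median = 668
|x − 668|: 0, 46, 53, 854, 73, 106, 84
Sorted deviations: 0, 46, 53, 73, 84, 106, 854 → MAD = 73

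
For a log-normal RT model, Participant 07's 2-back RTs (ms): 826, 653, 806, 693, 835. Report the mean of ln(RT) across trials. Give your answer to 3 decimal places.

6.632

ln(RT): 6.7166, 6.4816, 6.6921, 6.5410, 6.7274
Σ ln(RT) = 33.1587
Mean = 33.1587/5 = 6.63174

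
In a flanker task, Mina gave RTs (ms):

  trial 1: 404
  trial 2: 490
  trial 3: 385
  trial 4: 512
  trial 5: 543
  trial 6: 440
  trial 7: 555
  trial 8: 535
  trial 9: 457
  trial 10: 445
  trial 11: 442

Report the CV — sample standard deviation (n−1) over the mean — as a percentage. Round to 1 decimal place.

12.1%

n = 11, Σ = 5208, M = 473.4545
Σ(x−M)² = 32870.727; s = √(32870.727/10) = 57.3330
CV = 57.3330 / 473.4545 = 0.12110 = 12.110%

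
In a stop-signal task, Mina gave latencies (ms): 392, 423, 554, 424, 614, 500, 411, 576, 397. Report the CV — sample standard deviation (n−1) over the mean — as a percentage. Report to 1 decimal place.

18.0%

n = 9, Σ = 4291, M = 476.7778
Σ(x−M)² = 58733.556; s = √(58733.556/8) = 85.6837
CV = 85.6837 / 476.7778 = 0.17971 = 17.971%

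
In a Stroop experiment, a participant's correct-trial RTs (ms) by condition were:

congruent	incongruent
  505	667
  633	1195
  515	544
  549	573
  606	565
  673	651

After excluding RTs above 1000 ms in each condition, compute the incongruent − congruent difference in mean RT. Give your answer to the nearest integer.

20 ms

incongruent: exclude 1195
M(congruent) = 3481/6 = 580.167
M(incongruent) = 3000/5 = 600.000
Difference = 600.000 − 580.167 = 19.833 ms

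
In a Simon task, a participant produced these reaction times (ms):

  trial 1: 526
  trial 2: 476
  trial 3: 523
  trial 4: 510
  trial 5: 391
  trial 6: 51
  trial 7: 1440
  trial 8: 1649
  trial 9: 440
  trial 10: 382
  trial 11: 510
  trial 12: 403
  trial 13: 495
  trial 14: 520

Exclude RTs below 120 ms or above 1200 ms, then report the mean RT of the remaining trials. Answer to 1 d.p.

Excluded: 51, 1440, 1649
Retained (n=11): Σ = 5176
Mean = 5176/11 = 470.5455

470.5 ms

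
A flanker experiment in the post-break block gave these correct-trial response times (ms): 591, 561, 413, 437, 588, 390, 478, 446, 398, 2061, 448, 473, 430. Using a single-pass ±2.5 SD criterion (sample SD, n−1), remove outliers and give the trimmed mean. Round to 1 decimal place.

471.1 ms

n = 13, ΣRT = 7714, M = 593.385
Σ(x−M)² = 2388873.08; s = √(2388873.08/12) = 446.176
Cutoffs: 593.385 ± 2.5·446.176 → [-522.1, 1708.8]
Outside: 2061 → excluded.
Retained (n=12): Σ = 5653, mean = 5653/12 = 471.083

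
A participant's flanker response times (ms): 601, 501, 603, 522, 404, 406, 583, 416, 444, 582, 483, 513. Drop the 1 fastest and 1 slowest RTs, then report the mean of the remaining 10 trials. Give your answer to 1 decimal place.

505.1 ms

Sorted: 404, 406, 416, 444, 483, 501, 513, 522, 582, 583, 601, 603
Drop lowest 1 (404) and highest 1 (603)
Remaining (n=10): Σ = 5051, mean = 5051/10 = 505.100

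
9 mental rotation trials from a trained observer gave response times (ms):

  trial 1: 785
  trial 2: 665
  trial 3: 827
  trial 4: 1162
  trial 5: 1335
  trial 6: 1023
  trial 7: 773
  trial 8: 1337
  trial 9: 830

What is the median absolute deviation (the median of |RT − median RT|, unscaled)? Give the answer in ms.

Sorted: 665, 773, 785, 827, 830, 1023, 1162, 1335, 1337 → median = 830
|x − 830|: 45, 165, 3, 332, 505, 193, 57, 507, 0
Sorted deviations: 0, 3, 45, 57, 165, 193, 332, 505, 507 → MAD = 165

165 ms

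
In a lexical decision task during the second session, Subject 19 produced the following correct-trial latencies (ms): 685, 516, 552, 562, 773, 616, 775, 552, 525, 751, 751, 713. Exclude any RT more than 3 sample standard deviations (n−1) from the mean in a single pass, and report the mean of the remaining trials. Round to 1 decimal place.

647.6 ms

n = 12, ΣRT = 7771, M = 647.583
Σ(x−M)² = 117968.92; s = √(117968.92/11) = 103.559
Cutoffs: 647.583 ± 3·103.559 → [336.9, 958.3]
No RTs fall outside the cutoffs; all 12 retained. Mean = 7771/12 = 647.583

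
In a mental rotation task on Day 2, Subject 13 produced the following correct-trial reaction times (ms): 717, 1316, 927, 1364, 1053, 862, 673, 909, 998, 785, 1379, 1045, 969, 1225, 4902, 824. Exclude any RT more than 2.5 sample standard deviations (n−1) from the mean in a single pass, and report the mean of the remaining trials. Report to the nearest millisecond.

1003 ms

n = 16, ΣRT = 19948, M = 1246.750
Σ(x−M)² = 14980725.00; s = √(14980725.00/15) = 999.357
Cutoffs: 1246.750 ± 2.5·999.357 → [-1251.6, 3745.1]
Outside: 4902 → excluded.
Retained (n=15): Σ = 15046, mean = 15046/15 = 1003.067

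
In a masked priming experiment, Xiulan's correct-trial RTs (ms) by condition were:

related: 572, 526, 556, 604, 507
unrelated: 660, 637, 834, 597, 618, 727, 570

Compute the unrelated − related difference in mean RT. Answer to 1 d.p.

110.3 ms

M(related) = 2765/5 = 553.000
M(unrelated) = 4643/7 = 663.286
Difference = 663.286 − 553.000 = 110.286 ms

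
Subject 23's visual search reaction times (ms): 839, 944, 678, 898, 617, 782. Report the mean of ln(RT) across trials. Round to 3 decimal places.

ln(RT): 6.7322, 6.8501, 6.5191, 6.8002, 6.4249, 6.6619
Σ ln(RT) = 39.9884
Mean = 39.9884/6 = 6.66473

6.665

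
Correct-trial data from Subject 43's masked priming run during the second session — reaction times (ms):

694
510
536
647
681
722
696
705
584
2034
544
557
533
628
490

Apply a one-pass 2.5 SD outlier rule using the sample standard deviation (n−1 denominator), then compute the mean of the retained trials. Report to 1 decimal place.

n = 15, ΣRT = 10561, M = 704.067
Σ(x−M)² = 1981448.93; s = √(1981448.93/14) = 376.207
Cutoffs: 704.067 ± 2.5·376.207 → [-236.5, 1644.6]
Outside: 2034 → excluded.
Retained (n=14): Σ = 8527, mean = 8527/14 = 609.071

609.1 ms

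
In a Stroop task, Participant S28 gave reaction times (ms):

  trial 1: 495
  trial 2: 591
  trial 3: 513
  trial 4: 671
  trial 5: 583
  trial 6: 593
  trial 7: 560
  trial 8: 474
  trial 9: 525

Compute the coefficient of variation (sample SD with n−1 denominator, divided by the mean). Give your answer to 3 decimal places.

n = 9, Σ = 5005, M = 556.1111
Σ(x−M)² = 29818.889; s = √(29818.889/8) = 61.0521
CV = 61.0521 / 556.1111 = 0.10978

0.110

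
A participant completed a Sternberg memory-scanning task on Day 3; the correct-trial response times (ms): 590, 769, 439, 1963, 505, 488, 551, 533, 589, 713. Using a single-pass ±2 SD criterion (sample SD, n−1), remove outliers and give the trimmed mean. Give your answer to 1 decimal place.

575.2 ms

n = 10, ΣRT = 7140, M = 714.000
Σ(x−M)² = 1823740.00; s = √(1823740.00/9) = 450.153
Cutoffs: 714.000 ± 2·450.153 → [-186.3, 1614.3]
Outside: 1963 → excluded.
Retained (n=9): Σ = 5177, mean = 5177/9 = 575.222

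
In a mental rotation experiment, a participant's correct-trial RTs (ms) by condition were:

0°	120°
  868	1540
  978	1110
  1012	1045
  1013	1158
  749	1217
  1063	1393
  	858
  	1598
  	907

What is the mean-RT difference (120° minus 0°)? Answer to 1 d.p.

M(0°) = 5683/6 = 947.167
M(120°) = 10826/9 = 1202.889
Difference = 1202.889 − 947.167 = 255.722 ms

255.7 ms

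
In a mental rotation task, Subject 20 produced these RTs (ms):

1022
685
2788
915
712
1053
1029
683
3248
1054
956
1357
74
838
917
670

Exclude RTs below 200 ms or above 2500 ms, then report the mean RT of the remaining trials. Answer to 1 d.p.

914.7 ms

Excluded: 74, 2788, 3248
Retained (n=13): Σ = 11891
Mean = 11891/13 = 914.6923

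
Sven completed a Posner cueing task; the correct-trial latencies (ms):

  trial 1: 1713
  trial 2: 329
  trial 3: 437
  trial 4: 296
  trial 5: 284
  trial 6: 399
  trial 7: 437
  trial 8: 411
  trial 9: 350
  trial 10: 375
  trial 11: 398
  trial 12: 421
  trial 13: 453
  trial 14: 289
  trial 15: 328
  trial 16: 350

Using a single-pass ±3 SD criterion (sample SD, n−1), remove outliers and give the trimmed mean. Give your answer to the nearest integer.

370 ms

n = 16, ΣRT = 7270, M = 454.375
Σ(x−M)² = 1735219.75; s = √(1735219.75/15) = 340.120
Cutoffs: 454.375 ± 3·340.120 → [-566.0, 1474.7]
Outside: 1713 → excluded.
Retained (n=15): Σ = 5557, mean = 5557/15 = 370.467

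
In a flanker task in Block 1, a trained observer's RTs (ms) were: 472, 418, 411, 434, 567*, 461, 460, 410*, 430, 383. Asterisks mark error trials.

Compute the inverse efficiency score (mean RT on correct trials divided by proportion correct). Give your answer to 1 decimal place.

542.0 ms

Correct trials (n=8): 472, 418, 411, 434, 461, 460, 430, 383
Mean correct RT = 3469/8 = 433.6250 ms
Proportion correct = 8/10
IES = 433.6250 / (8/10) = 542.031 ms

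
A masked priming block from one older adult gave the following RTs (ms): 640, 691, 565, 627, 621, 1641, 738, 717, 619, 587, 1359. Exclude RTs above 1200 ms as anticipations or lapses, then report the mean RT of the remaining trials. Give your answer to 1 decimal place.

645.0 ms

Excluded: 1359, 1641
Retained (n=9): Σ = 5805
Mean = 5805/9 = 645.0000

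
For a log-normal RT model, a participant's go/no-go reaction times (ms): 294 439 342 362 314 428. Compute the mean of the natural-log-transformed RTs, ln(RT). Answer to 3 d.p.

ln(RT): 5.6836, 6.0845, 5.8348, 5.8916, 5.7494, 6.0591
Σ ln(RT) = 35.3031
Mean = 35.3031/6 = 5.88384

5.884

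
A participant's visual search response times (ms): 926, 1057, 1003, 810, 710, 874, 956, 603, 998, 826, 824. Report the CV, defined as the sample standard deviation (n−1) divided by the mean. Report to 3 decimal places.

0.156

n = 11, Σ = 9587, M = 871.5455
Σ(x−M)² = 184104.727; s = √(184104.727/10) = 135.6852
CV = 135.6852 / 871.5455 = 0.15568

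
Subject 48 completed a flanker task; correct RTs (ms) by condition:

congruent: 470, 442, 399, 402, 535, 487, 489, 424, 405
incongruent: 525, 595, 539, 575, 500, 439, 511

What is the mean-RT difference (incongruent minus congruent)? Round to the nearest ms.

M(congruent) = 4053/9 = 450.333
M(incongruent) = 3684/7 = 526.286
Difference = 526.286 − 450.333 = 75.952 ms

76 ms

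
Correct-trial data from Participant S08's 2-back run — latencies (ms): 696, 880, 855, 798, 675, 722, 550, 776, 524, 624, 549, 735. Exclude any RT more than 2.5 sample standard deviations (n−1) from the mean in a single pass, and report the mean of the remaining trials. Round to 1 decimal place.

698.7 ms

n = 12, ΣRT = 8384, M = 698.667
Σ(x−M)² = 156186.67; s = √(156186.67/11) = 119.159
Cutoffs: 698.667 ± 2.5·119.159 → [400.8, 996.6]
No RTs fall outside the cutoffs; all 12 retained. Mean = 8384/12 = 698.667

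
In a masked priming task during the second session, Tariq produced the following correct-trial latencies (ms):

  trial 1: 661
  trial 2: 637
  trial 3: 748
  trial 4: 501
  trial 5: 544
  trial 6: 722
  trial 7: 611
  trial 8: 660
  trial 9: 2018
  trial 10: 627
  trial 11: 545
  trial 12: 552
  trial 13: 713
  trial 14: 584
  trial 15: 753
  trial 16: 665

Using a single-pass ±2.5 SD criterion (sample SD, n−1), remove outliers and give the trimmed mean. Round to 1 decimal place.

634.9 ms

n = 16, ΣRT = 11541, M = 721.312
Σ(x−M)² = 1880509.44; s = √(1880509.44/15) = 354.072
Cutoffs: 721.312 ± 2.5·354.072 → [-163.9, 1606.5]
Outside: 2018 → excluded.
Retained (n=15): Σ = 9523, mean = 9523/15 = 634.867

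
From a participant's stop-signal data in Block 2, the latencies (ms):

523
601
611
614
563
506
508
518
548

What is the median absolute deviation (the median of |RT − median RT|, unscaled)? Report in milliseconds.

Sorted: 506, 508, 518, 523, 548, 563, 601, 611, 614 → median = 548
|x − 548|: 25, 53, 63, 66, 15, 42, 40, 30, 0
Sorted deviations: 0, 15, 25, 30, 40, 42, 53, 63, 66 → MAD = 40

40 ms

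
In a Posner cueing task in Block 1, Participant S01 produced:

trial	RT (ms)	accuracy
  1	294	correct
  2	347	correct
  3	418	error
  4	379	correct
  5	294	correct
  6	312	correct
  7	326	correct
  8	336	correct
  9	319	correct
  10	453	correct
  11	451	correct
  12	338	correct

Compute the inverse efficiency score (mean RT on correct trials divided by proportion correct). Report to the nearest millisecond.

382 ms

Correct trials (n=11): 294, 347, 379, 294, 312, 326, 336, 319, 453, 451, 338
Mean correct RT = 3849/11 = 349.9091 ms
Proportion correct = 11/12
IES = 349.9091 / (11/12) = 381.719 ms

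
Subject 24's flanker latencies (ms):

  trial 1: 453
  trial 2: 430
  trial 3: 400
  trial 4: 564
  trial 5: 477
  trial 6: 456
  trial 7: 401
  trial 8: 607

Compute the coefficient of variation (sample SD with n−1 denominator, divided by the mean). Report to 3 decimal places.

0.158

n = 8, Σ = 3788, M = 473.5000
Σ(x−M)² = 39302.000; s = √(39302.000/7) = 74.9304
CV = 74.9304 / 473.5000 = 0.15825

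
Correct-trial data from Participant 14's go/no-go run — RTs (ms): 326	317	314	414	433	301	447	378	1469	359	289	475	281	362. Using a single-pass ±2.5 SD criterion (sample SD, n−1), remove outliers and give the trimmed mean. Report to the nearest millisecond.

361 ms

n = 14, ΣRT = 6165, M = 440.357
Σ(x−M)² = 1188731.21; s = √(1188731.21/13) = 302.392
Cutoffs: 440.357 ± 2.5·302.392 → [-315.6, 1196.3]
Outside: 1469 → excluded.
Retained (n=13): Σ = 4696, mean = 4696/13 = 361.231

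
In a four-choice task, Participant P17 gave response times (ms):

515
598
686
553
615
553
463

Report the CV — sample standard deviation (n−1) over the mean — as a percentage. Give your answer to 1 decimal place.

n = 7, Σ = 3983, M = 569.0000
Σ(x−M)² = 31310.000; s = √(31310.000/6) = 72.2380
CV = 72.2380 / 569.0000 = 0.12696 = 12.696%

12.7%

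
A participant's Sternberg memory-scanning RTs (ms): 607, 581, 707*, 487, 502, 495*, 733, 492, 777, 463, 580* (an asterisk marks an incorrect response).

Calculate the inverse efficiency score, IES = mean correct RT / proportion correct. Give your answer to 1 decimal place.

Correct trials (n=8): 607, 581, 487, 502, 733, 492, 777, 463
Mean correct RT = 4642/8 = 580.2500 ms
Proportion correct = 8/11
IES = 580.2500 / (8/11) = 797.844 ms

797.8 ms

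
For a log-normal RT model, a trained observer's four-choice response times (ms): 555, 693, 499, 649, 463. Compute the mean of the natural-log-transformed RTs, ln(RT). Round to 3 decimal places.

6.337

ln(RT): 6.3190, 6.5410, 6.2126, 6.4754, 6.1377
Σ ln(RT) = 31.6858
Mean = 31.6858/5 = 6.33715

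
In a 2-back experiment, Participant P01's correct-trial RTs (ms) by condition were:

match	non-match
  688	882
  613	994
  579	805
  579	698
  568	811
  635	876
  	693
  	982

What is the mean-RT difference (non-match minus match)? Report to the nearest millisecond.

232 ms

M(match) = 3662/6 = 610.333
M(non-match) = 6741/8 = 842.625
Difference = 842.625 − 610.333 = 232.292 ms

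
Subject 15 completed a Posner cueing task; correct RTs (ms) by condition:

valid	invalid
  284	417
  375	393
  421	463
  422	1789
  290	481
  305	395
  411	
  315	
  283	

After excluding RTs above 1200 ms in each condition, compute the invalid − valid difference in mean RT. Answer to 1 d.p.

84.7 ms

invalid: exclude 1789
M(valid) = 3106/9 = 345.111
M(invalid) = 2149/5 = 429.800
Difference = 429.800 − 345.111 = 84.689 ms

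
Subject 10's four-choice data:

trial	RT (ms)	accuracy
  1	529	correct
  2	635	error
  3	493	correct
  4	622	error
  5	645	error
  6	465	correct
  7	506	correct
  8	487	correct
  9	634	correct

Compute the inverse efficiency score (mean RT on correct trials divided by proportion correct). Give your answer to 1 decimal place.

Correct trials (n=6): 529, 493, 465, 506, 487, 634
Mean correct RT = 3114/6 = 519.0000 ms
Proportion correct = 6/9
IES = 519.0000 / (6/9) = 778.500 ms

778.5 ms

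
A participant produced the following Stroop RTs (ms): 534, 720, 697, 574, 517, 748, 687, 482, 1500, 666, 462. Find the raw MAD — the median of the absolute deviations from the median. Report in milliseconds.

92 ms

Sorted: 462, 482, 517, 534, 574, 666, 687, 697, 720, 748, 1500 → median = 666
|x − 666|: 132, 54, 31, 92, 149, 82, 21, 184, 834, 0, 204
Sorted deviations: 0, 21, 31, 54, 82, 92, 132, 149, 184, 204, 834 → MAD = 92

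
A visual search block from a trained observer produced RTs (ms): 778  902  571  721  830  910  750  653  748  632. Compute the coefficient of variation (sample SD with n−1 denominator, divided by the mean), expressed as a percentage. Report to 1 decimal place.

14.9%

n = 10, Σ = 7495, M = 749.5000
Σ(x−M)² = 112104.500; s = √(112104.500/9) = 111.6067
CV = 111.6067 / 749.5000 = 0.14891 = 14.891%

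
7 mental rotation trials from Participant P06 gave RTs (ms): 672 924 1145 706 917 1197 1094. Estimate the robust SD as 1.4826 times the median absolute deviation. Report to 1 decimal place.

Sorted: 672, 706, 917, 924, 1094, 1145, 1197 → median = 924
|x − 924| sorted: 0, 7, 170, 218, 221, 252, 273 → MAD = 218
Robust SD ≈ 1.4826 × 218 = 323.207

323.2 ms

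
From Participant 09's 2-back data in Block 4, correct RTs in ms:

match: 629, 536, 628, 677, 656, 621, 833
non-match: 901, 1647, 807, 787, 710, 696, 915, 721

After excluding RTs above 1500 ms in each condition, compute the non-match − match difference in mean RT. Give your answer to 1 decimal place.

non-match: exclude 1647
M(match) = 4580/7 = 654.286
M(non-match) = 5537/7 = 791.000
Difference = 791.000 − 654.286 = 136.714 ms

136.7 ms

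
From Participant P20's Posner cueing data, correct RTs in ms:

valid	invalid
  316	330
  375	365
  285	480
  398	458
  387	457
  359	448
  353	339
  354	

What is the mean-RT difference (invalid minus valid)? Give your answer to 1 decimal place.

M(valid) = 2827/8 = 353.375
M(invalid) = 2877/7 = 411.000
Difference = 411.000 − 353.375 = 57.625 ms

57.6 ms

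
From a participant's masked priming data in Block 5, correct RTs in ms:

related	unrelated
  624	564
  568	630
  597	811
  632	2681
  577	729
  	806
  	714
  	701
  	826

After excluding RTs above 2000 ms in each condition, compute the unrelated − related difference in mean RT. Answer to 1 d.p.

unrelated: exclude 2681
M(related) = 2998/5 = 599.600
M(unrelated) = 5781/8 = 722.625
Difference = 722.625 − 599.600 = 123.025 ms

123.0 ms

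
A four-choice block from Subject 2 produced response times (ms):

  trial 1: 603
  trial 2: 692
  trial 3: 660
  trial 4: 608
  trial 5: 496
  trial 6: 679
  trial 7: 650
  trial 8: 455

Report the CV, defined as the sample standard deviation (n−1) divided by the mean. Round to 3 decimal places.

n = 8, Σ = 4843, M = 605.3750
Σ(x−M)² = 52487.875; s = √(52487.875/7) = 86.5925
CV = 86.5925 / 605.3750 = 0.14304

0.143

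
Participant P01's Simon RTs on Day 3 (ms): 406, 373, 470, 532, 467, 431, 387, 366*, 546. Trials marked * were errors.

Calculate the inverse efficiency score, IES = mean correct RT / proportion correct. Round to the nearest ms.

Correct trials (n=8): 406, 373, 470, 532, 467, 431, 387, 546
Mean correct RT = 3612/8 = 451.5000 ms
Proportion correct = 8/9
IES = 451.5000 / (8/9) = 507.938 ms

508 ms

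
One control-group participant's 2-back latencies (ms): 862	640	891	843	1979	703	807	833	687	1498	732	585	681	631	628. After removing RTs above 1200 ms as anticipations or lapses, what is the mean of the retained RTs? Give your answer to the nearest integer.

Excluded: 1498, 1979
Retained (n=13): Σ = 9523
Mean = 9523/13 = 732.5385

733 ms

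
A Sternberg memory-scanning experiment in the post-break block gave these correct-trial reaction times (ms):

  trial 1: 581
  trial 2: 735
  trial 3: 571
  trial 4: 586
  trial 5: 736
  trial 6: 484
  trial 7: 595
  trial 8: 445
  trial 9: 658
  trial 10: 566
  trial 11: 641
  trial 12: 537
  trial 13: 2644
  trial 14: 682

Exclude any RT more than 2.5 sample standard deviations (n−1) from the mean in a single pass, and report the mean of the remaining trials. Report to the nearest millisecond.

601 ms

n = 14, ΣRT = 10461, M = 747.214
Σ(x−M)² = 3967046.36; s = √(3967046.36/13) = 552.411
Cutoffs: 747.214 ± 2.5·552.411 → [-633.8, 2128.2]
Outside: 2644 → excluded.
Retained (n=13): Σ = 7817, mean = 7817/13 = 601.308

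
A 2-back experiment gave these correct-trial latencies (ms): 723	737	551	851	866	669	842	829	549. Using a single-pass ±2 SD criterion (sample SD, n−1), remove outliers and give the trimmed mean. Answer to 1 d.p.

735.2 ms

n = 9, ΣRT = 6617, M = 735.222
Σ(x−M)² = 123857.56; s = √(123857.56/8) = 124.427
Cutoffs: 735.222 ± 2·124.427 → [486.4, 984.1]
No RTs fall outside the cutoffs; all 9 retained. Mean = 6617/9 = 735.222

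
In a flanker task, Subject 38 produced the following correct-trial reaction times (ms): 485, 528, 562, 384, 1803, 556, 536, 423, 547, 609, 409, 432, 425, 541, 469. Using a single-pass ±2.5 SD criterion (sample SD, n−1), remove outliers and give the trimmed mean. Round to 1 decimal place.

n = 15, ΣRT = 8709, M = 580.600
Σ(x−M)² = 1664295.60; s = √(1664295.60/14) = 344.787
Cutoffs: 580.600 ± 2.5·344.787 → [-281.4, 1442.6]
Outside: 1803 → excluded.
Retained (n=14): Σ = 6906, mean = 6906/14 = 493.286

493.3 ms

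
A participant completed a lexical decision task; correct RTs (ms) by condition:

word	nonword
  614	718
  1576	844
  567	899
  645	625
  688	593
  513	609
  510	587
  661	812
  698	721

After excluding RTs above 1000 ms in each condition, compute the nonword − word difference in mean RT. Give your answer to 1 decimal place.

100.0 ms

word: exclude 1576
M(word) = 4896/8 = 612.000
M(nonword) = 6408/9 = 712.000
Difference = 712.000 − 612.000 = 100.000 ms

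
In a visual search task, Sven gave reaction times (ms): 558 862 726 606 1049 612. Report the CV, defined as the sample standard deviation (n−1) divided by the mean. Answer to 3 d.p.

0.256

n = 6, Σ = 4413, M = 735.5000
Σ(x−M)² = 177903.500; s = √(177903.500/5) = 188.6285
CV = 188.6285 / 735.5000 = 0.25646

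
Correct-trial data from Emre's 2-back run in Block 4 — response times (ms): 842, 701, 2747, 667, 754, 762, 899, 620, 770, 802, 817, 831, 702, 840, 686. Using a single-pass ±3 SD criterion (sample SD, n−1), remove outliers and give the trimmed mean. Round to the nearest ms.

n = 15, ΣRT = 13440, M = 896.000
Σ(x−M)² = 3753938.00; s = √(3753938.00/14) = 517.821
Cutoffs: 896.000 ± 3·517.821 → [-657.5, 2449.5]
Outside: 2747 → excluded.
Retained (n=14): Σ = 10693, mean = 10693/14 = 763.786

764 ms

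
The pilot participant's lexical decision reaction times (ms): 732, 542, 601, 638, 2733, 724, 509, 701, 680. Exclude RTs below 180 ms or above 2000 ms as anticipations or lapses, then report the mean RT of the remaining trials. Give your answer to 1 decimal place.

Excluded: 2733
Retained (n=8): Σ = 5127
Mean = 5127/8 = 640.8750

640.9 ms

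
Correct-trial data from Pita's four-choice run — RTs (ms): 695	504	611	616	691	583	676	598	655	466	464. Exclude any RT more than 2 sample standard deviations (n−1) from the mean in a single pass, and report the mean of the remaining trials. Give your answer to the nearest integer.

n = 11, ΣRT = 6559, M = 596.273
Σ(x−M)² = 72292.18; s = √(72292.18/10) = 85.025
Cutoffs: 596.273 ± 2·85.025 → [426.2, 766.3]
No RTs fall outside the cutoffs; all 11 retained. Mean = 6559/11 = 596.273

596 ms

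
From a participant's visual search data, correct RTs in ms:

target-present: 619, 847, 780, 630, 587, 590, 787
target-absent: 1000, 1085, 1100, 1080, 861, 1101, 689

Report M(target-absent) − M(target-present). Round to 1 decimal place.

296.6 ms

M(target-present) = 4840/7 = 691.429
M(target-absent) = 6916/7 = 988.000
Difference = 988.000 − 691.429 = 296.571 ms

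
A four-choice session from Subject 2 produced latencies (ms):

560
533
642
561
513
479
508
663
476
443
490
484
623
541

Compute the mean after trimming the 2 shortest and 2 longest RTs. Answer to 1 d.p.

Sorted: 443, 476, 479, 484, 490, 508, 513, 533, 541, 560, 561, 623, 642, 663
Drop lowest 2 (443, 476) and highest 2 (642, 663)
Remaining (n=10): Σ = 5292, mean = 5292/10 = 529.200

529.2 ms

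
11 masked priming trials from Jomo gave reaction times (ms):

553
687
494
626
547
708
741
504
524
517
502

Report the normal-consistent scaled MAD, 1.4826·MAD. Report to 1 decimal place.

66.7 ms

Sorted: 494, 502, 504, 517, 524, 547, 553, 626, 687, 708, 741 → median = 547
|x − 547| sorted: 0, 6, 23, 30, 43, 45, 53, 79, 140, 161, 194 → MAD = 45
Robust SD ≈ 1.4826 × 45 = 66.717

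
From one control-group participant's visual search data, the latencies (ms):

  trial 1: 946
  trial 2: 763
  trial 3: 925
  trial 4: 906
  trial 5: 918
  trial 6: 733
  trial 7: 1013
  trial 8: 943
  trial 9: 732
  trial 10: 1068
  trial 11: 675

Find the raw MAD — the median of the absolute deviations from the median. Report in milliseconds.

Sorted: 675, 732, 733, 763, 906, 918, 925, 943, 946, 1013, 1068 → median = 918
|x − 918|: 28, 155, 7, 12, 0, 185, 95, 25, 186, 150, 243
Sorted deviations: 0, 7, 12, 25, 28, 95, 150, 155, 185, 186, 243 → MAD = 95

95 ms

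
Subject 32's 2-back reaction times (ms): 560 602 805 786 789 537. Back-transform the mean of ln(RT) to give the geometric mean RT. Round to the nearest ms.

670 ms

ln(RT): 6.3279, 6.4003, 6.6908, 6.6670, 6.6708, 6.2860
Mean ln(RT) = 39.0428/6 = 6.50713
Geometric mean = exp(6.50713) = 669.90 ms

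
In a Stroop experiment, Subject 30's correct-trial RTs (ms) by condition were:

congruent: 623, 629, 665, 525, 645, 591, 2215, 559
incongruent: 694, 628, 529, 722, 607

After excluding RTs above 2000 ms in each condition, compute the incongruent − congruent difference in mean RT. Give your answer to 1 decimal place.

30.7 ms

congruent: exclude 2215
M(congruent) = 4237/7 = 605.286
M(incongruent) = 3180/5 = 636.000
Difference = 636.000 − 605.286 = 30.714 ms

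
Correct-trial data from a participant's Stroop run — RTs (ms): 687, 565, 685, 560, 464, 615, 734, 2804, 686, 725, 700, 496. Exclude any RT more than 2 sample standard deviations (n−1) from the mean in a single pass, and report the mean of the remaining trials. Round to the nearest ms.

629 ms

n = 12, ΣRT = 9721, M = 810.083
Σ(x−M)² = 4426128.92; s = √(4426128.92/11) = 634.331
Cutoffs: 810.083 ± 2·634.331 → [-458.6, 2078.7]
Outside: 2804 → excluded.
Retained (n=11): Σ = 6917, mean = 6917/11 = 628.818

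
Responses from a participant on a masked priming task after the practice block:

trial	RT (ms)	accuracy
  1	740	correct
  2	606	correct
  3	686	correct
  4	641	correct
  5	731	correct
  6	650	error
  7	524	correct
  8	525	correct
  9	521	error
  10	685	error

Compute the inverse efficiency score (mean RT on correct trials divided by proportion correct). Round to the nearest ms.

909 ms

Correct trials (n=7): 740, 606, 686, 641, 731, 524, 525
Mean correct RT = 4453/7 = 636.1429 ms
Proportion correct = 7/10
IES = 636.1429 / (7/10) = 908.776 ms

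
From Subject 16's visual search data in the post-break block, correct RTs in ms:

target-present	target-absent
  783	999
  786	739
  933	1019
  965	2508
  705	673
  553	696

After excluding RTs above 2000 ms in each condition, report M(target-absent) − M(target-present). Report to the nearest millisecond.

38 ms

target-absent: exclude 2508
M(target-present) = 4725/6 = 787.500
M(target-absent) = 4126/5 = 825.200
Difference = 825.200 − 787.500 = 37.700 ms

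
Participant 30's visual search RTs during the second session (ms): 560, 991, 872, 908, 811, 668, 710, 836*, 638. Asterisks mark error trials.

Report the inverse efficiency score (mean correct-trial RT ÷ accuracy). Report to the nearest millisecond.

866 ms

Correct trials (n=8): 560, 991, 872, 908, 811, 668, 710, 638
Mean correct RT = 6158/8 = 769.7500 ms
Proportion correct = 8/9
IES = 769.7500 / (8/9) = 865.969 ms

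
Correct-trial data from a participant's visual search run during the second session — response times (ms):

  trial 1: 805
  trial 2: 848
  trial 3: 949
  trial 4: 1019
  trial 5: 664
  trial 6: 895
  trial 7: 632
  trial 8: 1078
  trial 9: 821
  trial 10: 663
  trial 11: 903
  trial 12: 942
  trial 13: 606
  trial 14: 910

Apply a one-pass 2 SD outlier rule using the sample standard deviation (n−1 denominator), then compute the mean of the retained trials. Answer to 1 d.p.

n = 14, ΣRT = 11735, M = 838.214
Σ(x−M)² = 284794.36; s = √(284794.36/13) = 148.011
Cutoffs: 838.214 ± 2·148.011 → [542.2, 1134.2]
No RTs fall outside the cutoffs; all 14 retained. Mean = 11735/14 = 838.214

838.2 ms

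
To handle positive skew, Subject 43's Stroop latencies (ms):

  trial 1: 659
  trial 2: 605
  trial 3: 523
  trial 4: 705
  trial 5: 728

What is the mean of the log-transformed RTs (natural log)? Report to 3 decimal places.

ln(RT): 6.4907, 6.4052, 6.2596, 6.5582, 6.5903
Σ ln(RT) = 32.3040
Mean = 32.3040/5 = 6.46081

6.461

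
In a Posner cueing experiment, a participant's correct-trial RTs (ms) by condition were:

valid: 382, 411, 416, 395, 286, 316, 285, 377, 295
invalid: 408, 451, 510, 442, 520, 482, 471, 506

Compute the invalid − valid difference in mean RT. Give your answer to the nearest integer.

122 ms

M(valid) = 3163/9 = 351.444
M(invalid) = 3790/8 = 473.750
Difference = 473.750 − 351.444 = 122.306 ms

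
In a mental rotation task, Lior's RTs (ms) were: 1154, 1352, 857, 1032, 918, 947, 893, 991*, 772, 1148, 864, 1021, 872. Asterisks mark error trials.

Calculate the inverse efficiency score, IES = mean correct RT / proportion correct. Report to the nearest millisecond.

1068 ms

Correct trials (n=12): 1154, 1352, 857, 1032, 918, 947, 893, 772, 1148, 864, 1021, 872
Mean correct RT = 11830/12 = 985.8333 ms
Proportion correct = 12/13
IES = 985.8333 / (12/13) = 1067.986 ms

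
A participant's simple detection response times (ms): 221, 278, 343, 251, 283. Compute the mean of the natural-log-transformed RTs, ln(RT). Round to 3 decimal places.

5.607

ln(RT): 5.3982, 5.6276, 5.8377, 5.5255, 5.6454
Σ ln(RT) = 28.0344
Mean = 28.0344/5 = 5.60688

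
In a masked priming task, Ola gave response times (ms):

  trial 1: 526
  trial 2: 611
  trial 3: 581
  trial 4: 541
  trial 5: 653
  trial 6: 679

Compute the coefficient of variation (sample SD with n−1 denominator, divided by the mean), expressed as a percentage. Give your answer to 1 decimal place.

n = 6, Σ = 3591, M = 598.5000
Σ(x−M)² = 18475.500; s = √(18475.500/5) = 60.7873
CV = 60.7873 / 598.5000 = 0.10157 = 10.157%

10.2%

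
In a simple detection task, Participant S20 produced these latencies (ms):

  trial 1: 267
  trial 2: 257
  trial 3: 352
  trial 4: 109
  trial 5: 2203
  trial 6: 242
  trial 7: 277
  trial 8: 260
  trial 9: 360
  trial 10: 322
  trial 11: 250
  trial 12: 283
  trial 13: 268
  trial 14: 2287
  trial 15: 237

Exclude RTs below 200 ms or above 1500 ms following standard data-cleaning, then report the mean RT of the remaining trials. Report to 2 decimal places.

Excluded: 109, 2203, 2287
Retained (n=12): Σ = 3375
Mean = 3375/12 = 281.2500

281.25 ms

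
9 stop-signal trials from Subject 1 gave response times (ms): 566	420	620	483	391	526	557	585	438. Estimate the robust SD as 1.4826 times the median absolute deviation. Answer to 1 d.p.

Sorted: 391, 420, 438, 483, 526, 557, 566, 585, 620 → median = 526
|x − 526| sorted: 0, 31, 40, 43, 59, 88, 94, 106, 135 → MAD = 59
Robust SD ≈ 1.4826 × 59 = 87.473

87.5 ms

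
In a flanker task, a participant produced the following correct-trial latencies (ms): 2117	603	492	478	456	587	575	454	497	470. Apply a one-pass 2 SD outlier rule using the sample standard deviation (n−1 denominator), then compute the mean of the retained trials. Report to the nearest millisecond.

512 ms

n = 10, ΣRT = 6729, M = 672.900
Σ(x−M)² = 2345056.90; s = √(2345056.90/9) = 510.453
Cutoffs: 672.900 ± 2·510.453 → [-348.0, 1693.8]
Outside: 2117 → excluded.
Retained (n=9): Σ = 4612, mean = 4612/9 = 512.444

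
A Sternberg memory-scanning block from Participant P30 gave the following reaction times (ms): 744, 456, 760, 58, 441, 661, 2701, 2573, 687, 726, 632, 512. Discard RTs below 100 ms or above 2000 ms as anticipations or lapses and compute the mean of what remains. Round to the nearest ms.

624 ms

Excluded: 58, 2573, 2701
Retained (n=9): Σ = 5619
Mean = 5619/9 = 624.3333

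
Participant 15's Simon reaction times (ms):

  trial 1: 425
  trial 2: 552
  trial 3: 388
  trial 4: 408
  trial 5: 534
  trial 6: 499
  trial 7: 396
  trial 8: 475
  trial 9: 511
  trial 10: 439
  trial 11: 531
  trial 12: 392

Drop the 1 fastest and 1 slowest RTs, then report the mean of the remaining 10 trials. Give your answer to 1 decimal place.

461.0 ms

Sorted: 388, 392, 396, 408, 425, 439, 475, 499, 511, 531, 534, 552
Drop lowest 1 (388) and highest 1 (552)
Remaining (n=10): Σ = 4610, mean = 4610/10 = 461.000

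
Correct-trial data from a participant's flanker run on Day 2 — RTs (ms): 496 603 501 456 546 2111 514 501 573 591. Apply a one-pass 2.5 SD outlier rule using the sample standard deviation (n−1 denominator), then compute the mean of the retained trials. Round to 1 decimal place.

531.2 ms

n = 10, ΣRT = 6892, M = 689.200
Σ(x−M)² = 2265839.60; s = √(2265839.60/9) = 501.757
Cutoffs: 689.200 ± 2.5·501.757 → [-565.2, 1943.6]
Outside: 2111 → excluded.
Retained (n=9): Σ = 4781, mean = 4781/9 = 531.222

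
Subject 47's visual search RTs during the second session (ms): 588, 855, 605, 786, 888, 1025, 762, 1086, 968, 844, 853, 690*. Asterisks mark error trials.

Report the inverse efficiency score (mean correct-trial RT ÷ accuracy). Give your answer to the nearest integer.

Correct trials (n=11): 588, 855, 605, 786, 888, 1025, 762, 1086, 968, 844, 853
Mean correct RT = 9260/11 = 841.8182 ms
Proportion correct = 11/12
IES = 841.8182 / (11/12) = 918.347 ms

918 ms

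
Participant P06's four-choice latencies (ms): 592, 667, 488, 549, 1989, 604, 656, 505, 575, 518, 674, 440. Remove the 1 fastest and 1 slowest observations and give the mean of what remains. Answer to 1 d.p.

Sorted: 440, 488, 505, 518, 549, 575, 592, 604, 656, 667, 674, 1989
Drop lowest 1 (440) and highest 1 (1989)
Remaining (n=10): Σ = 5828, mean = 5828/10 = 582.800

582.8 ms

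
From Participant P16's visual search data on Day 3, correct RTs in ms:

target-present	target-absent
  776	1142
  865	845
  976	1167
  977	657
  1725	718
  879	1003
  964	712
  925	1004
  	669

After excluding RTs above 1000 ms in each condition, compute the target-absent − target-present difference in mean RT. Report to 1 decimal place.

-188.7 ms

target-present: exclude 1725
target-absent: exclude 1142, 1167, 1003, 1004
M(target-present) = 6362/7 = 908.857
M(target-absent) = 3601/5 = 720.200
Difference = 720.200 − 908.857 = -188.657 ms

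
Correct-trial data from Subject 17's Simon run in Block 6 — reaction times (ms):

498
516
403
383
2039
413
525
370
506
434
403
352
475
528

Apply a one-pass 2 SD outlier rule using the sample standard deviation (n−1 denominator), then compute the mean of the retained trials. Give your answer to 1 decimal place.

n = 14, ΣRT = 7845, M = 560.357
Σ(x−M)² = 2403085.21; s = √(2403085.21/13) = 429.945
Cutoffs: 560.357 ± 2·429.945 → [-299.5, 1420.2]
Outside: 2039 → excluded.
Retained (n=13): Σ = 5806, mean = 5806/13 = 446.615

446.6 ms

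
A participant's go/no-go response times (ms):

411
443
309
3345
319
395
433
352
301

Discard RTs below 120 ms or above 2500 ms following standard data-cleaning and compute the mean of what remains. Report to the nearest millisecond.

370 ms

Excluded: 3345
Retained (n=8): Σ = 2963
Mean = 2963/8 = 370.3750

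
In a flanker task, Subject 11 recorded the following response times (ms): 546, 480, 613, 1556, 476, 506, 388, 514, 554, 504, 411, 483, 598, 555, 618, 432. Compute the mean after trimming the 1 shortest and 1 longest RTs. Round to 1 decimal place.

Sorted: 388, 411, 432, 476, 480, 483, 504, 506, 514, 546, 554, 555, 598, 613, 618, 1556
Drop lowest 1 (388) and highest 1 (1556)
Remaining (n=14): Σ = 7290, mean = 7290/14 = 520.714

520.7 ms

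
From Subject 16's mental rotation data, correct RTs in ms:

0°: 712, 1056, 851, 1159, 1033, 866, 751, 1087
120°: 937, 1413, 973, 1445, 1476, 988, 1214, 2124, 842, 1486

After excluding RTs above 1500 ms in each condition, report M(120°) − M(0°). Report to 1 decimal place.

120°: exclude 2124
M(0°) = 7515/8 = 939.375
M(120°) = 10774/9 = 1197.111
Difference = 1197.111 − 939.375 = 257.736 ms

257.7 ms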